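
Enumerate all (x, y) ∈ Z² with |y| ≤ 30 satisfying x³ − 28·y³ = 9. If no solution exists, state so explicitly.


The equation is x³ - 28y³ = 9. For fixed y, x³ = 28·y³ + 9, so a solution requires the RHS to be a perfect cube.
Strategy: iterate y from -30 to 30, compute RHS = 28·y³ + 9, and check whether it is a (positive or negative) perfect cube.
Check small values of y:
  y = 0: RHS = 9 is not a perfect cube.
  y = 1: RHS = 37 is not a perfect cube.
  y = -1: RHS = -19 is not a perfect cube.
  y = 2: RHS = 233 is not a perfect cube.
  y = -2: RHS = -215 is not a perfect cube.
  y = 3: RHS = 765 is not a perfect cube.
  y = -3: RHS = -747 is not a perfect cube.
Continuing the search up to |y| = 30 finds no solutions either.
No (x, y) in the scanned range satisfies the equation.

No integer solutions with |y| ≤ 30.


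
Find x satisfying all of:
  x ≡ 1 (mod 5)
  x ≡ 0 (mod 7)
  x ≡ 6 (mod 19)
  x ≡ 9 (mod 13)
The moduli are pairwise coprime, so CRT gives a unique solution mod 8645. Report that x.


Product of moduli M = 5 · 7 · 19 · 13 = 8645.
Merge one congruence at a time:
  Start: x ≡ 1 (mod 5).
  Combine with x ≡ 0 (mod 7); new modulus lcm = 35.
    Write x = 1 + 5·t and substitute into x ≡ 0 (mod 7): 5·t ≡ 0 − 1 = -1 (mod 7).
    Reduce coefficients mod 7: 5·t ≡ 6 (mod 7).
    The inverse of 5 mod 7 is 3 (since 5·3 = 15 = 2·7 + 1), so t ≡ 3·6 = 18 ≡ 4 (mod 7).
    Then x = 1 + 5·4 = 21, valid modulo lcm(5, 7) = 35: x ≡ 21 (mod 35).
  Combine with x ≡ 6 (mod 19); new modulus lcm = 665.
    Write x = 21 + 35·t and substitute into x ≡ 6 (mod 19): 35·t ≡ 6 − 21 = -15 (mod 19).
    Reduce coefficients mod 19: 16·t ≡ 4 (mod 19).
    The inverse of 16 mod 19 is 6 (since 16·6 = 96 = 5·19 + 1), so t ≡ 6·4 = 24 ≡ 5 (mod 19).
    Then x = 21 + 35·5 = 196, valid modulo lcm(35, 19) = 665: x ≡ 196 (mod 665).
  Combine with x ≡ 9 (mod 13); new modulus lcm = 8645.
    Write x = 196 + 665·t and substitute into x ≡ 9 (mod 13): 665·t ≡ 9 − 196 = -187 (mod 13).
    Reduce coefficients mod 13: 2·t ≡ 8 (mod 13).
    The inverse of 2 mod 13 is 7 (since 2·7 = 14 = 1·13 + 1), so t ≡ 7·8 = 56 ≡ 4 (mod 13).
    Then x = 196 + 665·4 = 2856, valid modulo lcm(665, 13) = 8645: x ≡ 2856 (mod 8645).
Verify against each original: 2856 mod 5 = 1, 2856 mod 7 = 0, 2856 mod 19 = 6, 2856 mod 13 = 9.

x ≡ 2856 (mod 8645).


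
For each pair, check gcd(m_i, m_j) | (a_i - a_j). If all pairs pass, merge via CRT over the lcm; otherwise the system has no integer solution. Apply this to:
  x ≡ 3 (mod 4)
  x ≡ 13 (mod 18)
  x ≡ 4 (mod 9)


Moduli 4, 18, 9 are not pairwise coprime, so CRT works modulo lcm(m_i) when all pairwise compatibility conditions hold.
Pairwise compatibility: gcd(m_i, m_j) must divide a_i - a_j for every pair.
Merge one congruence at a time:
  Start: x ≡ 3 (mod 4).
  Combine with x ≡ 13 (mod 18): gcd(4, 18) = 2; 13 - 3 = 10, which IS divisible by 2, so compatible.
    Write x = 3 + 4·t and substitute into x ≡ 13 (mod 18): 4·t ≡ 13 − 3 = 10 (mod 18).
    Divide the congruence (and modulus) by g = 2: 2·t ≡ 5 (mod 9).
    The inverse of 2 mod 9 is 5 (since 2·5 = 10 = 1·9 + 1), so t ≡ 5·5 = 25 ≡ 7 (mod 9).
    Then x = 3 + 4·7 = 31, valid modulo lcm(4, 18) = 36: x ≡ 31 (mod 36).
  Combine with x ≡ 4 (mod 9): gcd(36, 9) = 9; 4 - 31 = -27, which IS divisible by 9, so compatible.
    Write x = 31 + 36·t and substitute into x ≡ 4 (mod 9): 36·t ≡ 4 − 31 = -27 (mod 9).
    Divide the congruence (and modulus) by g = 9: 4·t ≡ -3 (mod 1).
    Modulo 1 every t works; take t = 0.
    Then x = 31 + 36·0 = 31, valid modulo lcm(36, 9) = 36: x ≡ 31 (mod 36).
Verify: 31 mod 4 = 3, 31 mod 18 = 13, 31 mod 9 = 4.

x ≡ 31 (mod 36).


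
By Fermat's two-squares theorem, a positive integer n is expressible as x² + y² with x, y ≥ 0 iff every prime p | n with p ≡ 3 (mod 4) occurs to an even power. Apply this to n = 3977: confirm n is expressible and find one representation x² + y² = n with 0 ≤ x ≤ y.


Step 1: Factor n = 3977 = 41 · 97.
Step 2: Check the mod-4 condition on each prime factor: 41 ≡ 1 (mod 4), exponent 1; 97 ≡ 1 (mod 4), exponent 1.
All primes ≡ 3 (mod 4) appear to even exponent (or don't appear), so by the two-squares theorem n IS expressible as a sum of two squares.
Step 3: Build a representation. Here n = 41 · 97 is a product of primes ≡ 1 (mod 4). Each prime p ≡ 1 (mod 4) is itself a sum of two squares; find a² by testing p − a² for a perfect square:
  41: 41 − 1² = 40, 41 − 2² = 37, 41 − 3² = 32, 41 − 4² = 25 = 5² ⇒ 41 = 4² + 5².
  97: 97 − 1² = 96, 97 − 2² = 93, 97 − 3² = 88, 97 − 4² = 81 = 9² ⇒ 97 = 4² + 9².
  Combine using the Brahmagupta–Fibonacci identity (a² + b²)(c² + d²) = (ac − bd)² + (ad + bc)² = (ac + bd)² + (ad − bc)²:
  41 · 97 = 3977: from (4² + 5²)(4² + 9²), take (4·4 − 5·9, 4·9 + 5·4) = (16 − 45, 36 + 20) = (-29, 56); dropping signs (only squares matter) gives (29, 56); check 29² + 56² = 841 + 3136 = 3977 ✓.
Step 4: Order so x ≤ y and verify: 29² + 56² = 841 + 3136 = 3977 = n. ✓

n = 3977 = 29² + 56² (one valid representation with x ≤ y).


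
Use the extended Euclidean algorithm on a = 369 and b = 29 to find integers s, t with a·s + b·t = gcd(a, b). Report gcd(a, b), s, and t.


Euclidean algorithm on (369, 29) — divide until remainder is 0:
  369 = 12 · 29 + 21
  29 = 1 · 21 + 8
  21 = 2 · 8 + 5
  8 = 1 · 5 + 3
  5 = 1 · 3 + 2
  3 = 1 · 2 + 1
  2 = 2 · 1 + 0
gcd(369, 29) = 1.
Track Bezout coefficients alongside the remainders: start with r₀ = 369 = a·1 + b·0 (s = 1, t = 0) and r₁ = 29 = a·0 + b·1 (s = 0, t = 1); each new remainder r_{k+1} = r_{k-1} − q_k·r_k inherits s_{k+1} = s_{k-1} − q_k·s_k, t_{k+1} = t_{k-1} − q_k·t_k, so r_k = a·s_k + b·t_k at every step:
  q = 12: r = 21, s = 1 − 12·0 = 1, t = 0 − 12·1 = -12  (check: 369·1 + 29·(-12) = 21)
  q = 1: r = 8, s = 0 − 1·1 = -1, t = 1 − 1·(-12) = 13  (check: 369·(-1) + 29·13 = 8)
  q = 2: r = 5, s = 1 − 2·(-1) = 3, t = -12 − 2·13 = -38  (check: 369·3 + 29·(-38) = 5)
  q = 1: r = 3, s = -1 − 1·3 = -4, t = 13 − 1·(-38) = 51  (check: 369·(-4) + 29·51 = 3)
  q = 1: r = 2, s = 3 − 1·(-4) = 7, t = -38 − 1·51 = -89  (check: 369·7 + 29·(-89) = 2)
  q = 1: r = 1, s = -4 − 1·7 = -11, t = 51 − 1·(-89) = 140  (check: 369·(-11) + 29·140 = 1)
The row with r = 1 (the gcd) gives the Bezout coefficients s = -11, t = 140.
Result: 369 · (-11) + 29 · (140) = 1.

gcd(369, 29) = 1; s = -11, t = 140 (check: 369·(-11) + 29·140 = 1).


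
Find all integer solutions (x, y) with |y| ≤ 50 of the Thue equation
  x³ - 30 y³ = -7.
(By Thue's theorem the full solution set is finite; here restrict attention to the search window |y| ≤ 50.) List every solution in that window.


The equation is x³ - 30y³ = -7. For fixed y, x³ = 30·y³ − 7, so a solution requires the RHS to be a perfect cube.
Strategy: iterate y from -50 to 50, compute RHS = 30·y³ − 7, and check whether it is a (positive or negative) perfect cube.
Check small values of y:
  y = 0: RHS = -7 is not a perfect cube.
  y = 1: RHS = 23 is not a perfect cube.
  y = -1: RHS = -37 is not a perfect cube.
  y = 2: RHS = 233 is not a perfect cube.
  y = -2: RHS = -247 is not a perfect cube.
  y = 3: RHS = 803 is not a perfect cube.
  y = -3: RHS = -817 is not a perfect cube.
Continuing the search up to |y| = 50 finds no solutions either.
No (x, y) in the scanned range satisfies the equation.

No integer solutions with |y| ≤ 50.


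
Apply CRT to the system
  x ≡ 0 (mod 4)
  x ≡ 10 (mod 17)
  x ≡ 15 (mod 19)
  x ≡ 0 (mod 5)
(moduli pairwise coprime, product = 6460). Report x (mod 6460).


Product of moduli M = 4 · 17 · 19 · 5 = 6460.
Merge one congruence at a time:
  Start: x ≡ 0 (mod 4).
  Combine with x ≡ 10 (mod 17); new modulus lcm = 68.
    Write x = 0 + 4·t and substitute into x ≡ 10 (mod 17): 4·t ≡ 10 − 0 = 10 (mod 17).
    The inverse of 4 mod 17 is 13 (since 4·13 = 52 = 3·17 + 1), so t ≡ 13·10 = 130 ≡ 11 (mod 17).
    Then x = 0 + 4·11 = 44, valid modulo lcm(4, 17) = 68: x ≡ 44 (mod 68).
  Combine with x ≡ 15 (mod 19); new modulus lcm = 1292.
    Write x = 44 + 68·t and substitute into x ≡ 15 (mod 19): 68·t ≡ 15 − 44 = -29 (mod 19).
    Reduce coefficients mod 19: 11·t ≡ 9 (mod 19).
    The inverse of 11 mod 19 is 7 (since 11·7 = 77 = 4·19 + 1), so t ≡ 7·9 = 63 ≡ 6 (mod 19).
    Then x = 44 + 68·6 = 452, valid modulo lcm(68, 19) = 1292: x ≡ 452 (mod 1292).
  Combine with x ≡ 0 (mod 5); new modulus lcm = 6460.
    Write x = 452 + 1292·t and substitute into x ≡ 0 (mod 5): 1292·t ≡ 0 − 452 = -452 (mod 5).
    Reduce coefficients mod 5: 2·t ≡ 3 (mod 5).
    The inverse of 2 mod 5 is 3 (since 2·3 = 6 = 1·5 + 1), so t ≡ 3·3 = 9 ≡ 4 (mod 5).
    Then x = 452 + 1292·4 = 5620, valid modulo lcm(1292, 5) = 6460: x ≡ 5620 (mod 6460).
Verify against each original: 5620 mod 4 = 0, 5620 mod 17 = 10, 5620 mod 19 = 15, 5620 mod 5 = 0.

x ≡ 5620 (mod 6460).


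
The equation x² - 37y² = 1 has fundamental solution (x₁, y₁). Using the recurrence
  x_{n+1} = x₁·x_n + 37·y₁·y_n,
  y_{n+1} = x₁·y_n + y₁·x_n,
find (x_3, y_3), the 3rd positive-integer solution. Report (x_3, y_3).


Step 1: Find the fundamental solution (x₁, y₁) of x² - 37y² = 1.
  Expand √37 as a continued fraction. a₀ = ⌊√37⌋ = 6; iterate m_{k+1} = d_k·a_k − m_k, d_{k+1} = (37 − m_{k+1}²)/d_k, a_{k+1} = ⌊(a₀ + m_{k+1})/d_{k+1}⌋ (starting m₀ = 0, d₀ = 1), with convergents p_k = a_k·p_{k-1} + p_{k-2}, q_k = a_k·q_{k-1} + q_{k-2} (p₋₁ = 1, q₋₁ = 0):
  k = 0: a₀ = 6; p₀/q₀ = 6/1; p₀² − 37·q₀² = 36 − 37 = -1.
  k = 1: m = 6, d = 1, a = ⌊(6 + 6)/1⌋ = 12; p/q = (12·6 + 1)/(12·1 + 0) = 73/12; p² − 37·q² = 5329 − 5328 = 1.
  The first convergent with p² − 37·q² = 1 gives the fundamental solution (x₁, y₁) = (73, 12).
Step 2: Apply the recurrence (x_{n+1}, y_{n+1}) = (x₁x_n + 37y₁y_n, x₁y_n + y₁x_n) repeatedly.
  From (x_1, y_1) = (73, 12): x_2 = 73·73 + 37·12·12 = 10657; y_2 = 73·12 + 12·73 = 1752.
  From (x_2, y_2) = (10657, 1752): x_3 = 73·10657 + 37·12·1752 = 1555849; y_3 = 73·1752 + 12·10657 = 255780.
Step 3: Verify x_3² - 37·y_3² = 2420666110801 - 2420666110800 = 1 (should be 1). ✓

(x_1, y_1) = (73, 12); (x_3, y_3) = (1555849, 255780).


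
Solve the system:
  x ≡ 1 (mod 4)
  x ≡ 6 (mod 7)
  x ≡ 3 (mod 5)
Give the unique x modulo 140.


Moduli 4, 7, 5 are pairwise coprime; by CRT there is a unique solution modulo M = 4 · 7 · 5 = 140.
Solve pairwise, accumulating the modulus:
  Start with x ≡ 1 (mod 4).
  Combine with x ≡ 6 (mod 7): since gcd(4, 7) = 1, we get a unique residue mod 28.
    Write x = 1 + 4·t and substitute into x ≡ 6 (mod 7): 4·t ≡ 6 − 1 = 5 (mod 7).
    The inverse of 4 mod 7 is 2 (since 4·2 = 8 = 1·7 + 1), so t ≡ 2·5 = 10 ≡ 3 (mod 7).
    Then x = 1 + 4·3 = 13, valid modulo lcm(4, 7) = 28: x ≡ 13 (mod 28).
  Combine with x ≡ 3 (mod 5): since gcd(28, 5) = 1, we get a unique residue mod 140.
    Write x = 13 + 28·t and substitute into x ≡ 3 (mod 5): 28·t ≡ 3 − 13 = -10 (mod 5).
    Reduce coefficients mod 5: 3·t ≡ 0 (mod 5).
    The inverse of 3 mod 5 is 2 (since 3·2 = 6 = 1·5 + 1), so t ≡ 2·0 = 0 ≡ 0 (mod 5).
    Then x = 13 + 28·0 = 13, valid modulo lcm(28, 5) = 140: x ≡ 13 (mod 140).
Verify: 13 mod 4 = 1 ✓, 13 mod 7 = 6 ✓, 13 mod 5 = 3 ✓.

x ≡ 13 (mod 140).


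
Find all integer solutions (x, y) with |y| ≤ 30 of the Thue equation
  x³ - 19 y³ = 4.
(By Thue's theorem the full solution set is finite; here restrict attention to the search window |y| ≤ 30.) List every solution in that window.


The equation is x³ - 19y³ = 4. For fixed y, x³ = 19·y³ + 4, so a solution requires the RHS to be a perfect cube.
Strategy: iterate y from -30 to 30, compute RHS = 19·y³ + 4, and check whether it is a (positive or negative) perfect cube.
Check small values of y:
  y = 0: RHS = 4 is not a perfect cube.
  y = 1: RHS = 23 is not a perfect cube.
  y = -1: RHS = -15 is not a perfect cube.
  y = 2: RHS = 156 is not a perfect cube.
  y = -2: RHS = -148 is not a perfect cube.
  y = 3: RHS = 517 is not a perfect cube.
  y = -3: RHS = -509 is not a perfect cube.
Continuing the search up to |y| = 30 finds no solutions either.
No (x, y) in the scanned range satisfies the equation.

No integer solutions with |y| ≤ 30.


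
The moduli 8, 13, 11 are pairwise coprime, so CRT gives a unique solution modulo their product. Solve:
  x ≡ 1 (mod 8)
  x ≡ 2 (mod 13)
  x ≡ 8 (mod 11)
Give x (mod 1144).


Moduli 8, 13, 11 are pairwise coprime; by CRT there is a unique solution modulo M = 8 · 13 · 11 = 1144.
Solve pairwise, accumulating the modulus:
  Start with x ≡ 1 (mod 8).
  Combine with x ≡ 2 (mod 13): since gcd(8, 13) = 1, we get a unique residue mod 104.
    Write x = 1 + 8·t and substitute into x ≡ 2 (mod 13): 8·t ≡ 2 − 1 = 1 (mod 13).
    The inverse of 8 mod 13 is 5 (since 8·5 = 40 = 3·13 + 1), so t ≡ 5·1 = 5 ≡ 5 (mod 13).
    Then x = 1 + 8·5 = 41, valid modulo lcm(8, 13) = 104: x ≡ 41 (mod 104).
  Combine with x ≡ 8 (mod 11): since gcd(104, 11) = 1, we get a unique residue mod 1144.
    Write x = 41 + 104·t and substitute into x ≡ 8 (mod 11): 104·t ≡ 8 − 41 = -33 (mod 11).
    Reduce coefficients mod 11: 5·t ≡ 0 (mod 11).
    The inverse of 5 mod 11 is 9 (since 5·9 = 45 = 4·11 + 1), so t ≡ 9·0 = 0 ≡ 0 (mod 11).
    Then x = 41 + 104·0 = 41, valid modulo lcm(104, 11) = 1144: x ≡ 41 (mod 1144).
Verify: 41 mod 8 = 1 ✓, 41 mod 13 = 2 ✓, 41 mod 11 = 8 ✓.

x ≡ 41 (mod 1144).


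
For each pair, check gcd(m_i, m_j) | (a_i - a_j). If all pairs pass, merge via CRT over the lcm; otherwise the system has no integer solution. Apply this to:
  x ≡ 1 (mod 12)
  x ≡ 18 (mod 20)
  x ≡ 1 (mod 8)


Moduli 12, 20, 8 are not pairwise coprime, so CRT works modulo lcm(m_i) when all pairwise compatibility conditions hold.
Pairwise compatibility: gcd(m_i, m_j) must divide a_i - a_j for every pair.
Merge one congruence at a time:
  Start: x ≡ 1 (mod 12).
  Combine with x ≡ 18 (mod 20): gcd(12, 20) = 4, and 18 - 1 = 17 is NOT divisible by 4.
    ⇒ system is inconsistent (no integer solution).

No solution (the system is inconsistent).


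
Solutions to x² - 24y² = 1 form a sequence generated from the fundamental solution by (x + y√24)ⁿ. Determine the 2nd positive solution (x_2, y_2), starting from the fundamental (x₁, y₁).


Step 1: Find the fundamental solution (x₁, y₁) of x² - 24y² = 1.
  Expand √24 as a continued fraction. a₀ = ⌊√24⌋ = 4; iterate m_{k+1} = d_k·a_k − m_k, d_{k+1} = (24 − m_{k+1}²)/d_k, a_{k+1} = ⌊(a₀ + m_{k+1})/d_{k+1}⌋ (starting m₀ = 0, d₀ = 1), with convergents p_k = a_k·p_{k-1} + p_{k-2}, q_k = a_k·q_{k-1} + q_{k-2} (p₋₁ = 1, q₋₁ = 0):
  k = 0: a₀ = 4; p₀/q₀ = 4/1; p₀² − 24·q₀² = 16 − 24 = -8.
  k = 1: m = 4, d = 8, a = ⌊(4 + 4)/8⌋ = 1; p/q = (1·4 + 1)/(1·1 + 0) = 5/1; p² − 24·q² = 25 − 24 = 1.
  The first convergent with p² − 24·q² = 1 gives the fundamental solution (x₁, y₁) = (5, 1).
Step 2: Apply the recurrence (x_{n+1}, y_{n+1}) = (x₁x_n + 24y₁y_n, x₁y_n + y₁x_n) repeatedly.
  From (x_1, y_1) = (5, 1): x_2 = 5·5 + 24·1·1 = 49; y_2 = 5·1 + 1·5 = 10.
Step 3: Verify x_2² - 24·y_2² = 2401 - 2400 = 1 (should be 1). ✓

(x_1, y_1) = (5, 1); (x_2, y_2) = (49, 10).


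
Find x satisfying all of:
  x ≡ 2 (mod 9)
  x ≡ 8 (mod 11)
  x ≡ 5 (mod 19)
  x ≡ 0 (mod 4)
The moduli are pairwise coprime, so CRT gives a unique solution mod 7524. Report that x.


Product of moduli M = 9 · 11 · 19 · 4 = 7524.
Merge one congruence at a time:
  Start: x ≡ 2 (mod 9).
  Combine with x ≡ 8 (mod 11); new modulus lcm = 99.
    Write x = 2 + 9·t and substitute into x ≡ 8 (mod 11): 9·t ≡ 8 − 2 = 6 (mod 11).
    The inverse of 9 mod 11 is 5 (since 9·5 = 45 = 4·11 + 1), so t ≡ 5·6 = 30 ≡ 8 (mod 11).
    Then x = 2 + 9·8 = 74, valid modulo lcm(9, 11) = 99: x ≡ 74 (mod 99).
  Combine with x ≡ 5 (mod 19); new modulus lcm = 1881.
    Write x = 74 + 99·t and substitute into x ≡ 5 (mod 19): 99·t ≡ 5 − 74 = -69 (mod 19).
    Reduce coefficients mod 19: 4·t ≡ 7 (mod 19).
    The inverse of 4 mod 19 is 5 (since 4·5 = 20 = 1·19 + 1), so t ≡ 5·7 = 35 ≡ 16 (mod 19).
    Then x = 74 + 99·16 = 1658, valid modulo lcm(99, 19) = 1881: x ≡ 1658 (mod 1881).
  Combine with x ≡ 0 (mod 4); new modulus lcm = 7524.
    Write x = 1658 + 1881·t and substitute into x ≡ 0 (mod 4): 1881·t ≡ 0 − 1658 = -1658 (mod 4).
    Reduce coefficients mod 4: 1·t ≡ 2 (mod 4).
    So t ≡ 2 (mod 4).
    Then x = 1658 + 1881·2 = 5420, valid modulo lcm(1881, 4) = 7524: x ≡ 5420 (mod 7524).
Verify against each original: 5420 mod 9 = 2, 5420 mod 11 = 8, 5420 mod 19 = 5, 5420 mod 4 = 0.

x ≡ 5420 (mod 7524).


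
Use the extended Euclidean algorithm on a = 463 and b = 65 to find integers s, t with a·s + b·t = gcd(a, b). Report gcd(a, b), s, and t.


Euclidean algorithm on (463, 65) — divide until remainder is 0:
  463 = 7 · 65 + 8
  65 = 8 · 8 + 1
  8 = 8 · 1 + 0
gcd(463, 65) = 1.
Track Bezout coefficients alongside the remainders: start with r₀ = 463 = a·1 + b·0 (s = 1, t = 0) and r₁ = 65 = a·0 + b·1 (s = 0, t = 1); each new remainder r_{k+1} = r_{k-1} − q_k·r_k inherits s_{k+1} = s_{k-1} − q_k·s_k, t_{k+1} = t_{k-1} − q_k·t_k, so r_k = a·s_k + b·t_k at every step:
  q = 7: r = 8, s = 1 − 7·0 = 1, t = 0 − 7·1 = -7  (check: 463·1 + 65·(-7) = 8)
  q = 8: r = 1, s = 0 − 8·1 = -8, t = 1 − 8·(-7) = 57  (check: 463·(-8) + 65·57 = 1)
The row with r = 1 (the gcd) gives the Bezout coefficients s = -8, t = 57.
Result: 463 · (-8) + 65 · (57) = 1.

gcd(463, 65) = 1; s = -8, t = 57 (check: 463·(-8) + 65·57 = 1).


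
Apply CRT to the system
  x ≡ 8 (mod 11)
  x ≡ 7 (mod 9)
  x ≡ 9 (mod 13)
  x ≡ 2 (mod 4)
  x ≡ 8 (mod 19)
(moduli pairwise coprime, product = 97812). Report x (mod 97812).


Product of moduli M = 11 · 9 · 13 · 4 · 19 = 97812.
Merge one congruence at a time:
  Start: x ≡ 8 (mod 11).
  Combine with x ≡ 7 (mod 9); new modulus lcm = 99.
    Write x = 8 + 11·t and substitute into x ≡ 7 (mod 9): 11·t ≡ 7 − 8 = -1 (mod 9).
    Reduce coefficients mod 9: 2·t ≡ 8 (mod 9).
    The inverse of 2 mod 9 is 5 (since 2·5 = 10 = 1·9 + 1), so t ≡ 5·8 = 40 ≡ 4 (mod 9).
    Then x = 8 + 11·4 = 52, valid modulo lcm(11, 9) = 99: x ≡ 52 (mod 99).
  Combine with x ≡ 9 (mod 13); new modulus lcm = 1287.
    Write x = 52 + 99·t and substitute into x ≡ 9 (mod 13): 99·t ≡ 9 − 52 = -43 (mod 13).
    Reduce coefficients mod 13: 8·t ≡ 9 (mod 13).
    The inverse of 8 mod 13 is 5 (since 8·5 = 40 = 3·13 + 1), so t ≡ 5·9 = 45 ≡ 6 (mod 13).
    Then x = 52 + 99·6 = 646, valid modulo lcm(99, 13) = 1287: x ≡ 646 (mod 1287).
  Combine with x ≡ 2 (mod 4); new modulus lcm = 5148.
    Write x = 646 + 1287·t and substitute into x ≡ 2 (mod 4): 1287·t ≡ 2 − 646 = -644 (mod 4).
    Reduce coefficients mod 4: 3·t ≡ 0 (mod 4).
    The inverse of 3 mod 4 is 3 (since 3·3 = 9 = 2·4 + 1), so t ≡ 3·0 = 0 ≡ 0 (mod 4).
    Then x = 646 + 1287·0 = 646, valid modulo lcm(1287, 4) = 5148: x ≡ 646 (mod 5148).
  Combine with x ≡ 8 (mod 19); new modulus lcm = 97812.
    Write x = 646 + 5148·t and substitute into x ≡ 8 (mod 19): 5148·t ≡ 8 − 646 = -638 (mod 19).
    Reduce coefficients mod 19: 18·t ≡ 8 (mod 19).
    The inverse of 18 mod 19 is 18 (since 18·18 = 324 = 17·19 + 1), so t ≡ 18·8 = 144 ≡ 11 (mod 19).
    Then x = 646 + 5148·11 = 57274, valid modulo lcm(5148, 19) = 97812: x ≡ 57274 (mod 97812).
Verify against each original: 57274 mod 11 = 8, 57274 mod 9 = 7, 57274 mod 13 = 9, 57274 mod 4 = 2, 57274 mod 19 = 8.

x ≡ 57274 (mod 97812).


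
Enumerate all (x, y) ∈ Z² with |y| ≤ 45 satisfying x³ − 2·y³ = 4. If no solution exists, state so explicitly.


The equation is x³ - 2y³ = 4. For fixed y, x³ = 2·y³ + 4, so a solution requires the RHS to be a perfect cube.
Strategy: iterate y from -45 to 45, compute RHS = 2·y³ + 4, and check whether it is a (positive or negative) perfect cube.
Check small values of y:
  y = 0: RHS = 4 is not a perfect cube.
  y = 1: RHS = 6 is not a perfect cube.
  y = -1: RHS = 2 is not a perfect cube.
  y = 2: RHS = 20 is not a perfect cube.
  y = -2: RHS = -12 is not a perfect cube.
  y = 3: RHS = 58 is not a perfect cube.
  y = -3: RHS = -50 is not a perfect cube.
Continuing the search up to |y| = 45 finds no solutions either.
No (x, y) in the scanned range satisfies the equation.

No integer solutions with |y| ≤ 45.


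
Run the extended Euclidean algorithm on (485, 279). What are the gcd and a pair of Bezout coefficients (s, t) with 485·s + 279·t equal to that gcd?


Euclidean algorithm on (485, 279) — divide until remainder is 0:
  485 = 1 · 279 + 206
  279 = 1 · 206 + 73
  206 = 2 · 73 + 60
  73 = 1 · 60 + 13
  60 = 4 · 13 + 8
  13 = 1 · 8 + 5
  8 = 1 · 5 + 3
  5 = 1 · 3 + 2
  3 = 1 · 2 + 1
  2 = 2 · 1 + 0
gcd(485, 279) = 1.
Track Bezout coefficients alongside the remainders: start with r₀ = 485 = a·1 + b·0 (s = 1, t = 0) and r₁ = 279 = a·0 + b·1 (s = 0, t = 1); each new remainder r_{k+1} = r_{k-1} − q_k·r_k inherits s_{k+1} = s_{k-1} − q_k·s_k, t_{k+1} = t_{k-1} − q_k·t_k, so r_k = a·s_k + b·t_k at every step:
  q = 1: r = 206, s = 1 − 1·0 = 1, t = 0 − 1·1 = -1  (check: 485·1 + 279·(-1) = 206)
  q = 1: r = 73, s = 0 − 1·1 = -1, t = 1 − 1·(-1) = 2  (check: 485·(-1) + 279·2 = 73)
  q = 2: r = 60, s = 1 − 2·(-1) = 3, t = -1 − 2·2 = -5  (check: 485·3 + 279·(-5) = 60)
  q = 1: r = 13, s = -1 − 1·3 = -4, t = 2 − 1·(-5) = 7  (check: 485·(-4) + 279·7 = 13)
  q = 4: r = 8, s = 3 − 4·(-4) = 19, t = -5 − 4·7 = -33  (check: 485·19 + 279·(-33) = 8)
  q = 1: r = 5, s = -4 − 1·19 = -23, t = 7 − 1·(-33) = 40  (check: 485·(-23) + 279·40 = 5)
  q = 1: r = 3, s = 19 − 1·(-23) = 42, t = -33 − 1·40 = -73  (check: 485·42 + 279·(-73) = 3)
  q = 1: r = 2, s = -23 − 1·42 = -65, t = 40 − 1·(-73) = 113  (check: 485·(-65) + 279·113 = 2)
  q = 1: r = 1, s = 42 − 1·(-65) = 107, t = -73 − 1·113 = -186  (check: 485·107 + 279·(-186) = 1)
The row with r = 1 (the gcd) gives the Bezout coefficients s = 107, t = -186.
Result: 485 · (107) + 279 · (-186) = 1.

gcd(485, 279) = 1; s = 107, t = -186 (check: 485·107 + 279·(-186) = 1).


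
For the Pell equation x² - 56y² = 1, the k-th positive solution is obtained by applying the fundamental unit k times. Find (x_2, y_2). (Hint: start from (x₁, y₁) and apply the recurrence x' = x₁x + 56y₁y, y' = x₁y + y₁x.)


Step 1: Find the fundamental solution (x₁, y₁) of x² - 56y² = 1.
  Expand √56 as a continued fraction. a₀ = ⌊√56⌋ = 7; iterate m_{k+1} = d_k·a_k − m_k, d_{k+1} = (56 − m_{k+1}²)/d_k, a_{k+1} = ⌊(a₀ + m_{k+1})/d_{k+1}⌋ (starting m₀ = 0, d₀ = 1), with convergents p_k = a_k·p_{k-1} + p_{k-2}, q_k = a_k·q_{k-1} + q_{k-2} (p₋₁ = 1, q₋₁ = 0):
  k = 0: a₀ = 7; p₀/q₀ = 7/1; p₀² − 56·q₀² = 49 − 56 = -7.
  k = 1: m = 7, d = 7, a = ⌊(7 + 7)/7⌋ = 2; p/q = (2·7 + 1)/(2·1 + 0) = 15/2; p² − 56·q² = 225 − 224 = 1.
  The first convergent with p² − 56·q² = 1 gives the fundamental solution (x₁, y₁) = (15, 2).
Step 2: Apply the recurrence (x_{n+1}, y_{n+1}) = (x₁x_n + 56y₁y_n, x₁y_n + y₁x_n) repeatedly.
  From (x_1, y_1) = (15, 2): x_2 = 15·15 + 56·2·2 = 449; y_2 = 15·2 + 2·15 = 60.
Step 3: Verify x_2² - 56·y_2² = 201601 - 201600 = 1 (should be 1). ✓

(x_1, y_1) = (15, 2); (x_2, y_2) = (449, 60).


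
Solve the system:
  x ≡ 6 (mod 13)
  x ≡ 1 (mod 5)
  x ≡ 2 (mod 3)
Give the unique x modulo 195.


Moduli 13, 5, 3 are pairwise coprime; by CRT there is a unique solution modulo M = 13 · 5 · 3 = 195.
Solve pairwise, accumulating the modulus:
  Start with x ≡ 6 (mod 13).
  Combine with x ≡ 1 (mod 5): since gcd(13, 5) = 1, we get a unique residue mod 65.
    Write x = 6 + 13·t and substitute into x ≡ 1 (mod 5): 13·t ≡ 1 − 6 = -5 (mod 5).
    Reduce coefficients mod 5: 3·t ≡ 0 (mod 5).
    The inverse of 3 mod 5 is 2 (since 3·2 = 6 = 1·5 + 1), so t ≡ 2·0 = 0 ≡ 0 (mod 5).
    Then x = 6 + 13·0 = 6, valid modulo lcm(13, 5) = 65: x ≡ 6 (mod 65).
  Combine with x ≡ 2 (mod 3): since gcd(65, 3) = 1, we get a unique residue mod 195.
    Write x = 6 + 65·t and substitute into x ≡ 2 (mod 3): 65·t ≡ 2 − 6 = -4 (mod 3).
    Reduce coefficients mod 3: 2·t ≡ 2 (mod 3).
    The inverse of 2 mod 3 is 2 (since 2·2 = 4 = 1·3 + 1), so t ≡ 2·2 = 4 ≡ 1 (mod 3).
    Then x = 6 + 65·1 = 71, valid modulo lcm(65, 3) = 195: x ≡ 71 (mod 195).
Verify: 71 mod 13 = 6 ✓, 71 mod 5 = 1 ✓, 71 mod 3 = 2 ✓.

x ≡ 71 (mod 195).


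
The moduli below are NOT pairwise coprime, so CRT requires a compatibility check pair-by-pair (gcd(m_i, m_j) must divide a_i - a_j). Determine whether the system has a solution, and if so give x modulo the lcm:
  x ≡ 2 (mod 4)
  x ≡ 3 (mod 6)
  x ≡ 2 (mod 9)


Moduli 4, 6, 9 are not pairwise coprime, so CRT works modulo lcm(m_i) when all pairwise compatibility conditions hold.
Pairwise compatibility: gcd(m_i, m_j) must divide a_i - a_j for every pair.
Merge one congruence at a time:
  Start: x ≡ 2 (mod 4).
  Combine with x ≡ 3 (mod 6): gcd(4, 6) = 2, and 3 - 2 = 1 is NOT divisible by 2.
    ⇒ system is inconsistent (no integer solution).

No solution (the system is inconsistent).


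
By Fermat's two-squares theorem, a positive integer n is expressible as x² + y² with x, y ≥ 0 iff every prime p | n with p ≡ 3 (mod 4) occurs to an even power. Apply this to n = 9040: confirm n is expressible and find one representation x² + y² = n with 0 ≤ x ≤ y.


Step 1: Factor n = 9040 = 2^4 · 5 · 113.
Step 2: Check the mod-4 condition on each prime factor: 2 = 2 (special); 5 ≡ 1 (mod 4), exponent 1; 113 ≡ 1 (mod 4), exponent 1.
All primes ≡ 3 (mod 4) appear to even exponent (or don't appear), so by the two-squares theorem n IS expressible as a sum of two squares.
Step 3: Build a representation. Group n = k² · m with k = 4 and m = 5 · 113 = 565 (a product of primes ≡ 1 (mod 4)); a representation of m scales to one of n via (k·x)² + (k·y)² = k²(x² + y²). Each prime p ≡ 1 (mod 4) is itself a sum of two squares; find a² by testing p − a² for a perfect square:
  5: 5 − 1² = 4 = 2² ⇒ 5 = 1² + 2².
  113: 113 − 1² = 112, 113 − 2² = 109, 113 − 3² = 104, 113 − 4² = 97, 113 − 5² = 88, 113 − 6² = 77, 113 − 7² = 64 = 8² ⇒ 113 = 7² + 8².
  Combine using the Brahmagupta–Fibonacci identity (a² + b²)(c² + d²) = (ac − bd)² + (ad + bc)² = (ac + bd)² + (ad − bc)²:
  5 · 113 = 565: from (1² + 2²)(7² + 8²), take (1·7 − 2·8, 1·8 + 2·7) = (7 − 16, 8 + 14) = (-9, 22); dropping signs (only squares matter) gives (9, 22); check 9² + 22² = 81 + 484 = 565 ✓.
  Scale by k = 4: (4·9, 4·22) = (36, 88).
Step 4: Order so x ≤ y and verify: 36² + 88² = 1296 + 7744 = 9040 = n. ✓

n = 9040 = 36² + 88² (one valid representation with x ≤ y).


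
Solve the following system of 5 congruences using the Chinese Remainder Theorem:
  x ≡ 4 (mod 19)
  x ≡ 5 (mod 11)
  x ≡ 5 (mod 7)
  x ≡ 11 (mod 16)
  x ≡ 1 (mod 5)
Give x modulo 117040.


Product of moduli M = 19 · 11 · 7 · 16 · 5 = 117040.
Merge one congruence at a time:
  Start: x ≡ 4 (mod 19).
  Combine with x ≡ 5 (mod 11); new modulus lcm = 209.
    Write x = 4 + 19·t and substitute into x ≡ 5 (mod 11): 19·t ≡ 5 − 4 = 1 (mod 11).
    Reduce coefficients mod 11: 8·t ≡ 1 (mod 11).
    The inverse of 8 mod 11 is 7 (since 8·7 = 56 = 5·11 + 1), so t ≡ 7·1 = 7 ≡ 7 (mod 11).
    Then x = 4 + 19·7 = 137, valid modulo lcm(19, 11) = 209: x ≡ 137 (mod 209).
  Combine with x ≡ 5 (mod 7); new modulus lcm = 1463.
    Write x = 137 + 209·t and substitute into x ≡ 5 (mod 7): 209·t ≡ 5 − 137 = -132 (mod 7).
    Reduce coefficients mod 7: 6·t ≡ 1 (mod 7).
    The inverse of 6 mod 7 is 6 (since 6·6 = 36 = 5·7 + 1), so t ≡ 6·1 = 6 ≡ 6 (mod 7).
    Then x = 137 + 209·6 = 1391, valid modulo lcm(209, 7) = 1463: x ≡ 1391 (mod 1463).
  Combine with x ≡ 11 (mod 16); new modulus lcm = 23408.
    Write x = 1391 + 1463·t and substitute into x ≡ 11 (mod 16): 1463·t ≡ 11 − 1391 = -1380 (mod 16).
    Reduce coefficients mod 16: 7·t ≡ 12 (mod 16).
    The inverse of 7 mod 16 is 7 (since 7·7 = 49 = 3·16 + 1), so t ≡ 7·12 = 84 ≡ 4 (mod 16).
    Then x = 1391 + 1463·4 = 7243, valid modulo lcm(1463, 16) = 23408: x ≡ 7243 (mod 23408).
  Combine with x ≡ 1 (mod 5); new modulus lcm = 117040.
    Write x = 7243 + 23408·t and substitute into x ≡ 1 (mod 5): 23408·t ≡ 1 − 7243 = -7242 (mod 5).
    Reduce coefficients mod 5: 3·t ≡ 3 (mod 5).
    The inverse of 3 mod 5 is 2 (since 3·2 = 6 = 1·5 + 1), so t ≡ 2·3 = 6 ≡ 1 (mod 5).
    Then x = 7243 + 23408·1 = 30651, valid modulo lcm(23408, 5) = 117040: x ≡ 30651 (mod 117040).
Verify against each original: 30651 mod 19 = 4, 30651 mod 11 = 5, 30651 mod 7 = 5, 30651 mod 16 = 11, 30651 mod 5 = 1.

x ≡ 30651 (mod 117040).


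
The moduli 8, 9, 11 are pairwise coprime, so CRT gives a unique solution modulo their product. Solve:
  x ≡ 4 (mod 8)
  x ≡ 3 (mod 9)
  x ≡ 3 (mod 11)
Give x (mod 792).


Moduli 8, 9, 11 are pairwise coprime; by CRT there is a unique solution modulo M = 8 · 9 · 11 = 792.
Solve pairwise, accumulating the modulus:
  Start with x ≡ 4 (mod 8).
  Combine with x ≡ 3 (mod 9): since gcd(8, 9) = 1, we get a unique residue mod 72.
    Write x = 4 + 8·t and substitute into x ≡ 3 (mod 9): 8·t ≡ 3 − 4 = -1 (mod 9).
    Reduce coefficients mod 9: 8·t ≡ 8 (mod 9).
    The inverse of 8 mod 9 is 8 (since 8·8 = 64 = 7·9 + 1), so t ≡ 8·8 = 64 ≡ 1 (mod 9).
    Then x = 4 + 8·1 = 12, valid modulo lcm(8, 9) = 72: x ≡ 12 (mod 72).
  Combine with x ≡ 3 (mod 11): since gcd(72, 11) = 1, we get a unique residue mod 792.
    Write x = 12 + 72·t and substitute into x ≡ 3 (mod 11): 72·t ≡ 3 − 12 = -9 (mod 11).
    Reduce coefficients mod 11: 6·t ≡ 2 (mod 11).
    The inverse of 6 mod 11 is 2 (since 6·2 = 12 = 1·11 + 1), so t ≡ 2·2 = 4 ≡ 4 (mod 11).
    Then x = 12 + 72·4 = 300, valid modulo lcm(72, 11) = 792: x ≡ 300 (mod 792).
Verify: 300 mod 8 = 4 ✓, 300 mod 9 = 3 ✓, 300 mod 11 = 3 ✓.

x ≡ 300 (mod 792).


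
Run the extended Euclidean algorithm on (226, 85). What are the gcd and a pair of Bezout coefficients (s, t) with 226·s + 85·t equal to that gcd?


Euclidean algorithm on (226, 85) — divide until remainder is 0:
  226 = 2 · 85 + 56
  85 = 1 · 56 + 29
  56 = 1 · 29 + 27
  29 = 1 · 27 + 2
  27 = 13 · 2 + 1
  2 = 2 · 1 + 0
gcd(226, 85) = 1.
Track Bezout coefficients alongside the remainders: start with r₀ = 226 = a·1 + b·0 (s = 1, t = 0) and r₁ = 85 = a·0 + b·1 (s = 0, t = 1); each new remainder r_{k+1} = r_{k-1} − q_k·r_k inherits s_{k+1} = s_{k-1} − q_k·s_k, t_{k+1} = t_{k-1} − q_k·t_k, so r_k = a·s_k + b·t_k at every step:
  q = 2: r = 56, s = 1 − 2·0 = 1, t = 0 − 2·1 = -2  (check: 226·1 + 85·(-2) = 56)
  q = 1: r = 29, s = 0 − 1·1 = -1, t = 1 − 1·(-2) = 3  (check: 226·(-1) + 85·3 = 29)
  q = 1: r = 27, s = 1 − 1·(-1) = 2, t = -2 − 1·3 = -5  (check: 226·2 + 85·(-5) = 27)
  q = 1: r = 2, s = -1 − 1·2 = -3, t = 3 − 1·(-5) = 8  (check: 226·(-3) + 85·8 = 2)
  q = 13: r = 1, s = 2 − 13·(-3) = 41, t = -5 − 13·8 = -109  (check: 226·41 + 85·(-109) = 1)
The row with r = 1 (the gcd) gives the Bezout coefficients s = 41, t = -109.
Result: 226 · (41) + 85 · (-109) = 1.

gcd(226, 85) = 1; s = 41, t = -109 (check: 226·41 + 85·(-109) = 1).


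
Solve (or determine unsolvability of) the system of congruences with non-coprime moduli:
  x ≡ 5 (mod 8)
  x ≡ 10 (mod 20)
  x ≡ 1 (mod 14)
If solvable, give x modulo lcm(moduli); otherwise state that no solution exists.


Moduli 8, 20, 14 are not pairwise coprime, so CRT works modulo lcm(m_i) when all pairwise compatibility conditions hold.
Pairwise compatibility: gcd(m_i, m_j) must divide a_i - a_j for every pair.
Merge one congruence at a time:
  Start: x ≡ 5 (mod 8).
  Combine with x ≡ 10 (mod 20): gcd(8, 20) = 4, and 10 - 5 = 5 is NOT divisible by 4.
    ⇒ system is inconsistent (no integer solution).

No solution (the system is inconsistent).


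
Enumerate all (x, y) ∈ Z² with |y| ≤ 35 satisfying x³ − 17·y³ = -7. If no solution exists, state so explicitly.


The equation is x³ - 17y³ = -7. For fixed y, x³ = 17·y³ − 7, so a solution requires the RHS to be a perfect cube.
Strategy: iterate y from -35 to 35, compute RHS = 17·y³ − 7, and check whether it is a (positive or negative) perfect cube.
Check small values of y:
  y = 0: RHS = -7 is not a perfect cube.
  y = 1: RHS = 10 is not a perfect cube.
  y = -1: RHS = -24 is not a perfect cube.
  y = 2: RHS = 129 is not a perfect cube.
  y = -2: RHS = -143 is not a perfect cube.
  y = 3: RHS = 452 is not a perfect cube.
  y = -3: RHS = -466 is not a perfect cube.
Continuing the search up to |y| = 35 finds no solutions either.
No (x, y) in the scanned range satisfies the equation.

No integer solutions with |y| ≤ 35.


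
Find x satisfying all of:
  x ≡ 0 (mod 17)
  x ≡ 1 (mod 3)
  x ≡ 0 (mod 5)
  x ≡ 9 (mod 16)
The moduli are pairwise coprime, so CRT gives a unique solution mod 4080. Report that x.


Product of moduli M = 17 · 3 · 5 · 16 = 4080.
Merge one congruence at a time:
  Start: x ≡ 0 (mod 17).
  Combine with x ≡ 1 (mod 3); new modulus lcm = 51.
    Write x = 0 + 17·t and substitute into x ≡ 1 (mod 3): 17·t ≡ 1 − 0 = 1 (mod 3).
    Reduce coefficients mod 3: 2·t ≡ 1 (mod 3).
    The inverse of 2 mod 3 is 2 (since 2·2 = 4 = 1·3 + 1), so t ≡ 2·1 = 2 ≡ 2 (mod 3).
    Then x = 0 + 17·2 = 34, valid modulo lcm(17, 3) = 51: x ≡ 34 (mod 51).
  Combine with x ≡ 0 (mod 5); new modulus lcm = 255.
    Write x = 34 + 51·t and substitute into x ≡ 0 (mod 5): 51·t ≡ 0 − 34 = -34 (mod 5).
    Reduce coefficients mod 5: 1·t ≡ 1 (mod 5).
    So t ≡ 1 (mod 5).
    Then x = 34 + 51·1 = 85, valid modulo lcm(51, 5) = 255: x ≡ 85 (mod 255).
  Combine with x ≡ 9 (mod 16); new modulus lcm = 4080.
    Write x = 85 + 255·t and substitute into x ≡ 9 (mod 16): 255·t ≡ 9 − 85 = -76 (mod 16).
    Reduce coefficients mod 16: 15·t ≡ 4 (mod 16).
    The inverse of 15 mod 16 is 15 (since 15·15 = 225 = 14·16 + 1), so t ≡ 15·4 = 60 ≡ 12 (mod 16).
    Then x = 85 + 255·12 = 3145, valid modulo lcm(255, 16) = 4080: x ≡ 3145 (mod 4080).
Verify against each original: 3145 mod 17 = 0, 3145 mod 3 = 1, 3145 mod 5 = 0, 3145 mod 16 = 9.

x ≡ 3145 (mod 4080).


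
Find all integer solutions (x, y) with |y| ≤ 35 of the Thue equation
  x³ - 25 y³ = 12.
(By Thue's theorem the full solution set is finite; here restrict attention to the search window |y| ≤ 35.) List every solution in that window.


The equation is x³ - 25y³ = 12. For fixed y, x³ = 25·y³ + 12, so a solution requires the RHS to be a perfect cube.
Strategy: iterate y from -35 to 35, compute RHS = 25·y³ + 12, and check whether it is a (positive or negative) perfect cube.
Check small values of y:
  y = 0: RHS = 12 is not a perfect cube.
  y = 1: RHS = 37 is not a perfect cube.
  y = -1: RHS = -13 is not a perfect cube.
  y = 2: RHS = 212 is not a perfect cube.
  y = -2: RHS = -188 is not a perfect cube.
  y = 3: RHS = 687 is not a perfect cube.
  y = -3: RHS = -663 is not a perfect cube.
Continuing the search up to |y| = 35 finds no solutions either.
No (x, y) in the scanned range satisfies the equation.

No integer solutions with |y| ≤ 35.


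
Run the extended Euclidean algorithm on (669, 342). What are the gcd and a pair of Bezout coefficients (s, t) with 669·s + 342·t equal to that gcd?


Euclidean algorithm on (669, 342) — divide until remainder is 0:
  669 = 1 · 342 + 327
  342 = 1 · 327 + 15
  327 = 21 · 15 + 12
  15 = 1 · 12 + 3
  12 = 4 · 3 + 0
gcd(669, 342) = 3.
Track Bezout coefficients alongside the remainders: start with r₀ = 669 = a·1 + b·0 (s = 1, t = 0) and r₁ = 342 = a·0 + b·1 (s = 0, t = 1); each new remainder r_{k+1} = r_{k-1} − q_k·r_k inherits s_{k+1} = s_{k-1} − q_k·s_k, t_{k+1} = t_{k-1} − q_k·t_k, so r_k = a·s_k + b·t_k at every step:
  q = 1: r = 327, s = 1 − 1·0 = 1, t = 0 − 1·1 = -1  (check: 669·1 + 342·(-1) = 327)
  q = 1: r = 15, s = 0 − 1·1 = -1, t = 1 − 1·(-1) = 2  (check: 669·(-1) + 342·2 = 15)
  q = 21: r = 12, s = 1 − 21·(-1) = 22, t = -1 − 21·2 = -43  (check: 669·22 + 342·(-43) = 12)
  q = 1: r = 3, s = -1 − 1·22 = -23, t = 2 − 1·(-43) = 45  (check: 669·(-23) + 342·45 = 3)
The row with r = 3 (the gcd) gives the Bezout coefficients s = -23, t = 45.
Result: 669 · (-23) + 342 · (45) = 3.

gcd(669, 342) = 3; s = -23, t = 45 (check: 669·(-23) + 342·45 = 3).


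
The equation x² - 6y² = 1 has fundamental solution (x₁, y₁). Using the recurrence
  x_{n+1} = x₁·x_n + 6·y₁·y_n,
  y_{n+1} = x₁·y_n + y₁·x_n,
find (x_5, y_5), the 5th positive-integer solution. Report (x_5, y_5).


Step 1: Find the fundamental solution (x₁, y₁) of x² - 6y² = 1.
  Expand √6 as a continued fraction. a₀ = ⌊√6⌋ = 2; iterate m_{k+1} = d_k·a_k − m_k, d_{k+1} = (6 − m_{k+1}²)/d_k, a_{k+1} = ⌊(a₀ + m_{k+1})/d_{k+1}⌋ (starting m₀ = 0, d₀ = 1), with convergents p_k = a_k·p_{k-1} + p_{k-2}, q_k = a_k·q_{k-1} + q_{k-2} (p₋₁ = 1, q₋₁ = 0):
  k = 0: a₀ = 2; p₀/q₀ = 2/1; p₀² − 6·q₀² = 4 − 6 = -2.
  k = 1: m = 2, d = 2, a = ⌊(2 + 2)/2⌋ = 2; p/q = (2·2 + 1)/(2·1 + 0) = 5/2; p² − 6·q² = 25 − 24 = 1.
  The first convergent with p² − 6·q² = 1 gives the fundamental solution (x₁, y₁) = (5, 2).
Step 2: Apply the recurrence (x_{n+1}, y_{n+1}) = (x₁x_n + 6y₁y_n, x₁y_n + y₁x_n) repeatedly.
  From (x_1, y_1) = (5, 2): x_2 = 5·5 + 6·2·2 = 49; y_2 = 5·2 + 2·5 = 20.
  From (x_2, y_2) = (49, 20): x_3 = 5·49 + 6·2·20 = 485; y_3 = 5·20 + 2·49 = 198.
  From (x_3, y_3) = (485, 198): x_4 = 5·485 + 6·2·198 = 4801; y_4 = 5·198 + 2·485 = 1960.
  From (x_4, y_4) = (4801, 1960): x_5 = 5·4801 + 6·2·1960 = 47525; y_5 = 5·1960 + 2·4801 = 19402.
Step 3: Verify x_5² - 6·y_5² = 2258625625 - 2258625624 = 1 (should be 1). ✓

(x_1, y_1) = (5, 2); (x_5, y_5) = (47525, 19402).


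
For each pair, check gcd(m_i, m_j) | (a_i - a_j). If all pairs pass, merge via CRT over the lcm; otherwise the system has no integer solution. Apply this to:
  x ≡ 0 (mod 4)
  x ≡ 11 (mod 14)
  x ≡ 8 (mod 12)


Moduli 4, 14, 12 are not pairwise coprime, so CRT works modulo lcm(m_i) when all pairwise compatibility conditions hold.
Pairwise compatibility: gcd(m_i, m_j) must divide a_i - a_j for every pair.
Merge one congruence at a time:
  Start: x ≡ 0 (mod 4).
  Combine with x ≡ 11 (mod 14): gcd(4, 14) = 2, and 11 - 0 = 11 is NOT divisible by 2.
    ⇒ system is inconsistent (no integer solution).

No solution (the system is inconsistent).


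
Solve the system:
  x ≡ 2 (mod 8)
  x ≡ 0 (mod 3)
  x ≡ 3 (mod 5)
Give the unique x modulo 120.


Moduli 8, 3, 5 are pairwise coprime; by CRT there is a unique solution modulo M = 8 · 3 · 5 = 120.
Solve pairwise, accumulating the modulus:
  Start with x ≡ 2 (mod 8).
  Combine with x ≡ 0 (mod 3): since gcd(8, 3) = 1, we get a unique residue mod 24.
    Write x = 2 + 8·t and substitute into x ≡ 0 (mod 3): 8·t ≡ 0 − 2 = -2 (mod 3).
    Reduce coefficients mod 3: 2·t ≡ 1 (mod 3).
    The inverse of 2 mod 3 is 2 (since 2·2 = 4 = 1·3 + 1), so t ≡ 2·1 = 2 ≡ 2 (mod 3).
    Then x = 2 + 8·2 = 18, valid modulo lcm(8, 3) = 24: x ≡ 18 (mod 24).
  Combine with x ≡ 3 (mod 5): since gcd(24, 5) = 1, we get a unique residue mod 120.
    Write x = 18 + 24·t and substitute into x ≡ 3 (mod 5): 24·t ≡ 3 − 18 = -15 (mod 5).
    Reduce coefficients mod 5: 4·t ≡ 0 (mod 5).
    The inverse of 4 mod 5 is 4 (since 4·4 = 16 = 3·5 + 1), so t ≡ 4·0 = 0 ≡ 0 (mod 5).
    Then x = 18 + 24·0 = 18, valid modulo lcm(24, 5) = 120: x ≡ 18 (mod 120).
Verify: 18 mod 8 = 2 ✓, 18 mod 3 = 0 ✓, 18 mod 5 = 3 ✓.

x ≡ 18 (mod 120).
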